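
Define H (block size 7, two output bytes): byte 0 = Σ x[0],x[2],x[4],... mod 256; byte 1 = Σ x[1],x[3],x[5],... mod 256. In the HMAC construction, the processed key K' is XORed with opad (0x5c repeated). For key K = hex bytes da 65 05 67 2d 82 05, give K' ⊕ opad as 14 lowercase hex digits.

Key hex bytes da 65 05 67 2d 82 05 is exactly B = 7 bytes: K' = da 65 05 67 2d 82 05.
XOR each byte with 0x5c: da⊕5c=86, 65⊕5c=39, 05⊕5c=59, 67⊕5c=3b, 2d⊕5c=71, 82⊕5c=de, 05⊕5c=59.

8639593b71de59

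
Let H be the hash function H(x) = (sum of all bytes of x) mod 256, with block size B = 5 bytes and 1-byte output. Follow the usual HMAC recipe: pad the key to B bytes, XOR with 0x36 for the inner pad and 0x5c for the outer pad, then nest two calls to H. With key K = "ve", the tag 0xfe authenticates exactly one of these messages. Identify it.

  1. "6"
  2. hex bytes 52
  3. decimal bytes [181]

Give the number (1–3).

2

Key "ve" = 76 65 is 2 bytes ≤ B = 5; zero-pad to 5 bytes: K' = 76 65 00 00 00.
K' ⊕ ipad = 40 53 36 36 36; K' ⊕ opad = 2a 39 5c 5c 5c.
m1: inner = H(40 53 36 36 36 36) = 6b; tag = H(2a 39 5c 5c 5c 6b) = e2
m2: inner = H(40 53 36 36 36 52) = 87; tag = H(2a 39 5c 5c 5c 87) = fe ← matches
m3: inner = H(40 53 36 36 36 b5) = ea; tag = H(2a 39 5c 5c 5c ea) = 61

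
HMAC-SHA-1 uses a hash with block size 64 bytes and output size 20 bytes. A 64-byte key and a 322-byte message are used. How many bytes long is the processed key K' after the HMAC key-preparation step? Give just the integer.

Key is 64 ≤ 64 bytes, zero-padded: |K'| = 64.

64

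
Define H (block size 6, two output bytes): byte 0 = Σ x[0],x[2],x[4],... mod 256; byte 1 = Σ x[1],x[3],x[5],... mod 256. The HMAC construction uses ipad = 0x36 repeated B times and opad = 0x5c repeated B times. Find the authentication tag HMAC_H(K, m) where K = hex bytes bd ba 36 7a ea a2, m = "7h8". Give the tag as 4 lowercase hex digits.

d7de

Key hex bytes bd ba 36 7a ea a2 is exactly B = 6 bytes: K' = bd ba 36 7a ea a2.
K' ⊕ ipad = 8b 8c 00 4c dc 94.  K' ⊕ opad = e1 e6 6a 26 b6 fe.
Inner input = (K'⊕ipad) ∥ m = 8b 8c 00 4c dc 94 ∥ 37 68 38.
Inner hash: even-index sum = 470 mod 256 = 214; odd-index sum = 468 mod 256 = 212 → d6 d4.
Outer input = (K'⊕opad) ∥ inner = e1 e6 6a 26 b6 fe ∥ d6 d4.
Outer hash (tag): even-index sum = 727 mod 256 = 215; odd-index sum = 734 mod 256 = 222 → d7 de.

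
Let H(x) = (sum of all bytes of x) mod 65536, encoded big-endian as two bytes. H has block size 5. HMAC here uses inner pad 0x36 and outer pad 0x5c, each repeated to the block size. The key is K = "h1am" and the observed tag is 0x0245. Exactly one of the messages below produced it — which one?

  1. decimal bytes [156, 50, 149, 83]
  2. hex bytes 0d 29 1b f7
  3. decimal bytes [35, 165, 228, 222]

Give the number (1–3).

3

Key "h1am" = 68 31 61 6d is 4 bytes ≤ B = 5; zero-pad to 5 bytes: K' = 68 31 61 6d 00.
K' ⊕ ipad = 5e 07 57 5b 36; K' ⊕ opad = 34 6d 3d 31 5c.
m1: inner = H(5e 07 57 5b 36 9c 32 95 53) = 03 03; tag = H(34 6d 3d 31 5c 03 03) = 0171
m2: inner = H(5e 07 57 5b 36 0d 29 1b f7) = 02 95; tag = H(34 6d 3d 31 5c 02 95) = 0202
m3: inner = H(5e 07 57 5b 36 23 a5 e4 de) = 03 d7; tag = H(34 6d 3d 31 5c 03 d7) = 0245 ← matches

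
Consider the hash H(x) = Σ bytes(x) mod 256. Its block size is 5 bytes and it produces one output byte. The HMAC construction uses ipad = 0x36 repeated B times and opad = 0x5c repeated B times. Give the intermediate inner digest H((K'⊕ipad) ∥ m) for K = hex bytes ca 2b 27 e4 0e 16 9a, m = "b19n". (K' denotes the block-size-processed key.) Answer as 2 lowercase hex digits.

9a

Key hex bytes ca 2b 27 e4 0e 16 9a is 7 bytes > B = 5, so hash it first: H(key) = be, then zero-pad to 5 bytes: K' = be 00 00 00 00.
K' ⊕ ipad = 88 36 36 36 36.
Inner input = 88 36 36 36 36 ∥ 62 31 39 6e.
Inner hash: sum = 136+54+54+54+54+98+49+57+110 = 666; mod 256 = 154 → 9a.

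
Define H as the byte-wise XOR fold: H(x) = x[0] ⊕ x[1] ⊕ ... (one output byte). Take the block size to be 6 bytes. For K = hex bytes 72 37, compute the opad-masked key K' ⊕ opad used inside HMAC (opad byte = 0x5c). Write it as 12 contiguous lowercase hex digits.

2e6b5c5c5c5c

Key hex bytes 72 37 is 2 bytes ≤ B = 6; zero-pad to 6 bytes: K' = 72 37 00 00 00 00.
XOR each byte with 0x5c: 72⊕5c=2e, 37⊕5c=6b, 00⊕5c=5c, 00⊕5c=5c, 00⊕5c=5c, 00⊕5c=5c.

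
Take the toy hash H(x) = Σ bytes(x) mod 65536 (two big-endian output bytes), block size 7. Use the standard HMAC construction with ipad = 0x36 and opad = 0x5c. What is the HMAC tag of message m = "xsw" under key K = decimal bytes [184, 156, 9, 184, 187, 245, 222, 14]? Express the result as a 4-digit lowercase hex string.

Key decimal bytes [184, 156, 9, 184, 187, 245, 222, 14] = b8 9c 09 b8 bb f5 de 0e is 8 bytes > B = 7, so hash it first: H(key) = 04 b1, then zero-pad to 7 bytes: K' = 04 b1 00 00 00 00 00.
K' ⊕ ipad = 32 87 36 36 36 36 36.  K' ⊕ opad = 58 ed 5c 5c 5c 5c 5c.
Inner input = (K'⊕ipad) ∥ m = 32 87 36 36 36 36 36 ∥ 78 73 77.
Inner hash: sum = 50+135+54+54+54+54+54+120+115+119 = 809 → 03 29.
Outer input = (K'⊕opad) ∥ inner = 58 ed 5c 5c 5c 5c 5c ∥ 03 29.
Outer hash (tag): sum = 88+237+92+92+92+92+92+3+41 = 829 → 03 3d.

033d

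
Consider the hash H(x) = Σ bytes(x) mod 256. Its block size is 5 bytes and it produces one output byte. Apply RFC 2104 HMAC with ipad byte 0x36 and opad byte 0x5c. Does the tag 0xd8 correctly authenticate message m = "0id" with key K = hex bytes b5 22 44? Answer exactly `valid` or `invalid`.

Key hex bytes b5 22 44 is 3 bytes ≤ B = 5; zero-pad to 5 bytes: K' = b5 22 44 00 00.
K' ⊕ ipad = 83 14 72 36 36; K' ⊕ opad = e9 7e 18 5c 5c.
Inner hash: sum = 131+20+114+54+54+48+105+100 = 626; mod 256 = 114 → 72.
Outer hash (recomputed tag): sum = 233+126+24+92+92+114 = 681; mod 256 = 169 → a9.
Recomputed tag = a9; claimed = d8 → mismatch.

invalid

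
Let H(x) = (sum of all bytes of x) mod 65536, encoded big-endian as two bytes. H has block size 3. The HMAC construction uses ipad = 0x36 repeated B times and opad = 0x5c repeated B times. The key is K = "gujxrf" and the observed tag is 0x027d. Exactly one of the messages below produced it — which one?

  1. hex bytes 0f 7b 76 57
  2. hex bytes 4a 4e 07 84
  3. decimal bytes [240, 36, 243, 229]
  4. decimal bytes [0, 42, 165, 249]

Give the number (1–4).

3

Key "gujxrf" = 67 75 6a 78 72 66 is 6 bytes > B = 3, so hash it first: H(key) = 02 96, then zero-pad to 3 bytes: K' = 02 96 00.
K' ⊕ ipad = 34 a0 36; K' ⊕ opad = 5e ca 5c.
m1: inner = H(34 a0 36 0f 7b 76 57) = 02 61; tag = H(5e ca 5c 02 61) = 01e7
m2: inner = H(34 a0 36 4a 4e 07 84) = 02 2d; tag = H(5e ca 5c 02 2d) = 01b3
m3: inner = H(34 a0 36 f0 24 f3 e5) = 03 f6; tag = H(5e ca 5c 03 f6) = 027d ← matches
m4: inner = H(34 a0 36 00 2a a5 f9) = 02 d2; tag = H(5e ca 5c 02 d2) = 0258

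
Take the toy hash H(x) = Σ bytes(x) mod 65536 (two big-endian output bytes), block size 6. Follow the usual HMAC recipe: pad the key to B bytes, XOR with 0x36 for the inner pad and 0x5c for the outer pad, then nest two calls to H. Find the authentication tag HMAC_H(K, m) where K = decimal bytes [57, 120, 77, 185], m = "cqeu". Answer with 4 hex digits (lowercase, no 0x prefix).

02bb

Key decimal bytes [57, 120, 77, 185] = 39 78 4d b9 is 4 bytes ≤ B = 6; zero-pad to 6 bytes: K' = 39 78 4d b9 00 00.
K' ⊕ ipad = 0f 4e 7b 8f 36 36.  K' ⊕ opad = 65 24 11 e5 5c 5c.
Inner input = (K'⊕ipad) ∥ m = 0f 4e 7b 8f 36 36 ∥ 63 71 65 75.
Inner hash: sum = 15+78+123+143+54+54+99+113+101+117 = 897 → 03 81.
Outer input = (K'⊕opad) ∥ inner = 65 24 11 e5 5c 5c ∥ 03 81.
Outer hash (tag): sum = 101+36+17+229+92+92+3+129 = 699 → 02 bb.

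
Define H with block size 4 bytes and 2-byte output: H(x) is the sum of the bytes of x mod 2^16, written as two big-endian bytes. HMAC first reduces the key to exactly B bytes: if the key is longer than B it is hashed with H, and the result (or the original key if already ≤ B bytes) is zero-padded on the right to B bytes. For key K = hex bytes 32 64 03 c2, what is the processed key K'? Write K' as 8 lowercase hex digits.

Key hex bytes 32 64 03 c2 is exactly B = 4 bytes: K' = 32 64 03 c2.

326403c2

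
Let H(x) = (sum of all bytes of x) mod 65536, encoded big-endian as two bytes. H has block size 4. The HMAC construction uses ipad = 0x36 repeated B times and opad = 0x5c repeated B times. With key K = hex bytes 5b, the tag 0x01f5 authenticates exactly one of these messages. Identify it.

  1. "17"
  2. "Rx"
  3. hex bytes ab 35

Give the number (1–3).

2

Key hex bytes 5b is 1 byte ≤ B = 4; zero-pad to 4 bytes: K' = 5b 00 00 00.
K' ⊕ ipad = 6d 36 36 36; K' ⊕ opad = 07 5c 5c 5c.
m1: inner = H(6d 36 36 36 31 37) = 01 77; tag = H(07 5c 5c 5c 01 77) = 0193
m2: inner = H(6d 36 36 36 52 78) = 01 d9; tag = H(07 5c 5c 5c 01 d9) = 01f5 ← matches
m3: inner = H(6d 36 36 36 ab 35) = 01 ef; tag = H(07 5c 5c 5c 01 ef) = 020b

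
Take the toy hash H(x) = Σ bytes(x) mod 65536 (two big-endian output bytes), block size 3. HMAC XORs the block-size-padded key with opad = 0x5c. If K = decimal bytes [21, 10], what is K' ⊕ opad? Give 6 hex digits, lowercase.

49565c

Key decimal bytes [21, 10] = 15 0a is 2 bytes ≤ B = 3; zero-pad to 3 bytes: K' = 15 0a 00.
XOR each byte with 0x5c: 15⊕5c=49, 0a⊕5c=56, 00⊕5c=5c.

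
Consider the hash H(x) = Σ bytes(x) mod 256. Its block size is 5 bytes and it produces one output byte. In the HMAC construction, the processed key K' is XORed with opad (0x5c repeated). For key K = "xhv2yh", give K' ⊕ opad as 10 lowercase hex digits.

Key "xhv2yh" = 78 68 76 32 79 68 is 6 bytes > B = 5, so hash it first: H(key) = 69, then zero-pad to 5 bytes: K' = 69 00 00 00 00.
XOR each byte with 0x5c: 69⊕5c=35, 00⊕5c=5c, 00⊕5c=5c, 00⊕5c=5c, 00⊕5c=5c.

355c5c5c5c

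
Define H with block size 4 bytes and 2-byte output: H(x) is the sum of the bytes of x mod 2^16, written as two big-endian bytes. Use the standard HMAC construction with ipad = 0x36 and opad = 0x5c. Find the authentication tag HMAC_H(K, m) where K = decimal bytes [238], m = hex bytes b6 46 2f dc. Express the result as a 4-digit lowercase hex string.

Key decimal bytes [238] = ee is 1 byte ≤ B = 4; zero-pad to 4 bytes: K' = ee 00 00 00.
K' ⊕ ipad = d8 36 36 36.  K' ⊕ opad = b2 5c 5c 5c.
Inner input = (K'⊕ipad) ∥ m = d8 36 36 36 ∥ b6 46 2f dc.
Inner hash: sum = 216+54+54+54+182+70+47+220 = 897 → 03 81.
Outer input = (K'⊕opad) ∥ inner = b2 5c 5c 5c ∥ 03 81.
Outer hash (tag): sum = 178+92+92+92+3+129 = 586 → 02 4a.

024a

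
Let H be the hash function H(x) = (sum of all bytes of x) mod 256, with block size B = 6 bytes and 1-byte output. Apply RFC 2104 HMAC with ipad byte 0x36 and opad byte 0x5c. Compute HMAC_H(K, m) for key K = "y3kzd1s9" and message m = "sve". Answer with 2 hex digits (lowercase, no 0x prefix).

9a

Key "y3kzd1s9" = 79 33 6b 7a 64 31 73 39 is 8 bytes > B = 6, so hash it first: H(key) = d2, then zero-pad to 6 bytes: K' = d2 00 00 00 00 00.
K' ⊕ ipad = e4 36 36 36 36 36.  K' ⊕ opad = 8e 5c 5c 5c 5c 5c.
Inner input = (K'⊕ipad) ∥ m = e4 36 36 36 36 36 ∥ 73 76 65.
Inner hash: sum = 228+54+54+54+54+54+115+118+101 = 832; mod 256 = 64 → 40.
Outer input = (K'⊕opad) ∥ inner = 8e 5c 5c 5c 5c 5c ∥ 40.
Outer hash (tag): sum = 142+92+92+92+92+92+64 = 666; mod 256 = 154 → 9a.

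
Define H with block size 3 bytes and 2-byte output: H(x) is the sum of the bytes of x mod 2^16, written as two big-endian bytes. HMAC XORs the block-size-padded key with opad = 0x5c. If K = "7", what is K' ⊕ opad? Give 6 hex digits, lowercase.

Key "7" = 37 is 1 byte ≤ B = 3; zero-pad to 3 bytes: K' = 37 00 00.
XOR each byte with 0x5c: 37⊕5c=6b, 00⊕5c=5c, 00⊕5c=5c.

6b5c5c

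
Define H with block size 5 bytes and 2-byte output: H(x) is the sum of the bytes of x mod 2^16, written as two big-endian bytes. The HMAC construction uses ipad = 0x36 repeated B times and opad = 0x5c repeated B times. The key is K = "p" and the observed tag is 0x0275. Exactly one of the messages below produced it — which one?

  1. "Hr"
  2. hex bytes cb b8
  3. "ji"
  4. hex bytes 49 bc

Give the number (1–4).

1

Key "p" = 70 is 1 byte ≤ B = 5; zero-pad to 5 bytes: K' = 70 00 00 00 00.
K' ⊕ ipad = 46 36 36 36 36; K' ⊕ opad = 2c 5c 5c 5c 5c.
m1: inner = H(46 36 36 36 36 48 72) = 01 d8; tag = H(2c 5c 5c 5c 5c 01 d8) = 0275 ← matches
m2: inner = H(46 36 36 36 36 cb b8) = 02 a1; tag = H(2c 5c 5c 5c 5c 02 a1) = 023f
m3: inner = H(46 36 36 36 36 6a 69) = 01 f1; tag = H(2c 5c 5c 5c 5c 01 f1) = 028e
m4: inner = H(46 36 36 36 36 49 bc) = 02 23; tag = H(2c 5c 5c 5c 5c 02 23) = 01c1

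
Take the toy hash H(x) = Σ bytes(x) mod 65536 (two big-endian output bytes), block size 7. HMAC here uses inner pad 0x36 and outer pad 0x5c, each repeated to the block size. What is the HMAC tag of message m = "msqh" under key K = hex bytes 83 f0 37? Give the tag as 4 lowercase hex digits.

Key hex bytes 83 f0 37 is 3 bytes ≤ B = 7; zero-pad to 7 bytes: K' = 83 f0 37 00 00 00 00.
K' ⊕ ipad = b5 c6 01 36 36 36 36.  K' ⊕ opad = df ac 6b 5c 5c 5c 5c.
Inner input = (K'⊕ipad) ∥ m = b5 c6 01 36 36 36 36 ∥ 6d 73 71 68.
Inner hash: sum = 181+198+1+54+54+54+54+109+115+113+104 = 1037 → 04 0d.
Outer input = (K'⊕opad) ∥ inner = df ac 6b 5c 5c 5c 5c ∥ 04 0d.
Outer hash (tag): sum = 223+172+107+92+92+92+92+4+13 = 887 → 03 77.

0377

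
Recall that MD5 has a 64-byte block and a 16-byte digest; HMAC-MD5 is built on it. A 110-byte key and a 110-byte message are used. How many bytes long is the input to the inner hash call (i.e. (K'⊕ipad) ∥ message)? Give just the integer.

Key is 110 > 64 bytes, so it is hashed to 16 bytes then zero-padded to 64: |K'| = 64.
Inner input = (K'⊕ipad) ∥ m → 64 + 110 = 174 bytes.

174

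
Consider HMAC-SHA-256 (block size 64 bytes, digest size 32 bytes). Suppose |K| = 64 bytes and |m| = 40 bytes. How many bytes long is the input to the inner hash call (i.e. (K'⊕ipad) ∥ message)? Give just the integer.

Key is 64 ≤ 64 bytes, zero-padded: |K'| = 64.
Inner input = (K'⊕ipad) ∥ m → 64 + 40 = 104 bytes.

104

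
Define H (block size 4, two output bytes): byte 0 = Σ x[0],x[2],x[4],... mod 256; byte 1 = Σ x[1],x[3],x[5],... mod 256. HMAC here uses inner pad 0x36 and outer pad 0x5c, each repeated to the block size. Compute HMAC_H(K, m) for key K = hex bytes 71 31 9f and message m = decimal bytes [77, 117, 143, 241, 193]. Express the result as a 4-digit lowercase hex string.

Key hex bytes 71 31 9f is 3 bytes ≤ B = 4; zero-pad to 4 bytes: K' = 71 31 9f 00.
K' ⊕ ipad = 47 07 a9 36.  K' ⊕ opad = 2d 6d c3 5c.
Inner input = (K'⊕ipad) ∥ m = 47 07 a9 36 ∥ 4d 75 8f f1 c1.
Inner hash: even-index sum = 653 mod 256 = 141; odd-index sum = 419 mod 256 = 163 → 8d a3.
Outer input = (K'⊕opad) ∥ inner = 2d 6d c3 5c ∥ 8d a3.
Outer hash (tag): even-index sum = 381 mod 256 = 125; odd-index sum = 364 mod 256 = 108 → 7d 6c.

7d6c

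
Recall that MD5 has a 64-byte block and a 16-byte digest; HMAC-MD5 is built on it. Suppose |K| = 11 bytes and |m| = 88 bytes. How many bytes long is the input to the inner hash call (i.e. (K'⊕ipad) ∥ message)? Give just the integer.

Key is 11 ≤ 64 bytes, zero-padded: |K'| = 64.
Inner input = (K'⊕ipad) ∥ m → 64 + 88 = 152 bytes.

152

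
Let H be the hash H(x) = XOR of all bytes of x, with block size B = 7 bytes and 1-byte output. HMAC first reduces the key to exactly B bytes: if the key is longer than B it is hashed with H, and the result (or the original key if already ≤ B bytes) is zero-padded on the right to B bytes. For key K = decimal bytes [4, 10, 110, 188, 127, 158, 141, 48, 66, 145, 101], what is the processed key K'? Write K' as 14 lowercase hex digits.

36000000000000

|K| = 11 > B = 7, so first hash the key.
H(K): XOR 04⊕0a⊕6e⊕bc⊕7f⊕9e⊕8d⊕30⊕42⊕91⊕65 = 36.
Zero-pad H(K) = 36 to 7 bytes: K' = 36 00 00 00 00 00 00.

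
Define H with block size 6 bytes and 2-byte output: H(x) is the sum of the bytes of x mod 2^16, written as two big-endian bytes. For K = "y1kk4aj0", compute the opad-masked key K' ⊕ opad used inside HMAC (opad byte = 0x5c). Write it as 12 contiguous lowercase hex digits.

Key "y1kk4aj0" = 79 31 6b 6b 34 61 6a 30 is 8 bytes > B = 6, so hash it first: H(key) = 02 af, then zero-pad to 6 bytes: K' = 02 af 00 00 00 00.
XOR each byte with 0x5c: 02⊕5c=5e, af⊕5c=f3, 00⊕5c=5c, 00⊕5c=5c, 00⊕5c=5c, 00⊕5c=5c.

5ef35c5c5c5c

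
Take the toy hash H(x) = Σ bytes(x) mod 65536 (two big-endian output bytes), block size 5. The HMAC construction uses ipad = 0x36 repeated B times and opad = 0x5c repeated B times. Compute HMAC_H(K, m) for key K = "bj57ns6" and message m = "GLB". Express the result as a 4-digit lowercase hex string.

Key "bj57ns6" = 62 6a 35 37 6e 73 36 is 7 bytes > B = 5, so hash it first: H(key) = 02 4f, then zero-pad to 5 bytes: K' = 02 4f 00 00 00.
K' ⊕ ipad = 34 79 36 36 36.  K' ⊕ opad = 5e 13 5c 5c 5c.
Inner input = (K'⊕ipad) ∥ m = 34 79 36 36 36 ∥ 47 4c 42.
Inner hash: sum = 52+121+54+54+54+71+76+66 = 548 → 02 24.
Outer input = (K'⊕opad) ∥ inner = 5e 13 5c 5c 5c ∥ 02 24.
Outer hash (tag): sum = 94+19+92+92+92+2+36 = 427 → 01 ab.

01ab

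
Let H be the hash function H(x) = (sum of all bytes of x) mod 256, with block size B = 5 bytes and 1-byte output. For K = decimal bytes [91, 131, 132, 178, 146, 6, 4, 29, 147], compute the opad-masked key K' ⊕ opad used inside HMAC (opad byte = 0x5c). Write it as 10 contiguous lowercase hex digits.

3c5c5c5c5c

Key decimal bytes [91, 131, 132, 178, 146, 6, 4, 29, 147] = 5b 83 84 b2 92 06 04 1d 93 is 9 bytes > B = 5, so hash it first: H(key) = 60, then zero-pad to 5 bytes: K' = 60 00 00 00 00.
XOR each byte with 0x5c: 60⊕5c=3c, 00⊕5c=5c, 00⊕5c=5c, 00⊕5c=5c, 00⊕5c=5c.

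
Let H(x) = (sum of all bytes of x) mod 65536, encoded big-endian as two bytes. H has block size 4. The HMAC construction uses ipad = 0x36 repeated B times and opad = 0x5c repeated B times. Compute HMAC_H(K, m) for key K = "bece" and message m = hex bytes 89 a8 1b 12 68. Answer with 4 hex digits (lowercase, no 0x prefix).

Key "bece" = 62 65 63 65 is exactly B = 4 bytes: K' = 62 65 63 65.
K' ⊕ ipad = 54 53 55 53.  K' ⊕ opad = 3e 39 3f 39.
Inner input = (K'⊕ipad) ∥ m = 54 53 55 53 ∥ 89 a8 1b 12 68.
Inner hash: sum = 84+83+85+83+137+168+27+18+104 = 789 → 03 15.
Outer input = (K'⊕opad) ∥ inner = 3e 39 3f 39 ∥ 03 15.
Outer hash (tag): sum = 62+57+63+57+3+21 = 263 → 01 07.

0107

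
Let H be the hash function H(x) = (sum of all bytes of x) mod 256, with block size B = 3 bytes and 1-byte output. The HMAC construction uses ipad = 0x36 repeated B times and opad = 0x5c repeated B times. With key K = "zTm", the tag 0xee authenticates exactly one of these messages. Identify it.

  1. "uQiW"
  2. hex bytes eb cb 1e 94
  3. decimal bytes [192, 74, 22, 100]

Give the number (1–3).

Key "zTm" = 7a 54 6d is exactly B = 3 bytes: K' = 7a 54 6d.
K' ⊕ ipad = 4c 62 5b; K' ⊕ opad = 26 08 31.
m1: inner = H(4c 62 5b 75 51 69 57) = 8f; tag = H(26 08 31 8f) = ee ← matches
m2: inner = H(4c 62 5b eb cb 1e 94) = 71; tag = H(26 08 31 71) = d0
m3: inner = H(4c 62 5b c0 4a 16 64) = 8d; tag = H(26 08 31 8d) = ec

1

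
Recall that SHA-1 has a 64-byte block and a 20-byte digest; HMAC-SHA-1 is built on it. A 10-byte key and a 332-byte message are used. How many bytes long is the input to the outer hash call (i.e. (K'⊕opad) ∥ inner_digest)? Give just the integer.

84

Key is 10 ≤ 64 bytes, zero-padded: |K'| = 64.
Outer input = (K'⊕opad) ∥ H(inner) → 64 + 20 = 84 bytes.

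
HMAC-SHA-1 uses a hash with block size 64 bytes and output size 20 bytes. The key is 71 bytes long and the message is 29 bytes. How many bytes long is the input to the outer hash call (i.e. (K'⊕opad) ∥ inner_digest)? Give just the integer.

Key is 71 > 64 bytes, so it is hashed to 20 bytes then zero-padded to 64: |K'| = 64.
Outer input = (K'⊕opad) ∥ H(inner) → 64 + 20 = 84 bytes.

84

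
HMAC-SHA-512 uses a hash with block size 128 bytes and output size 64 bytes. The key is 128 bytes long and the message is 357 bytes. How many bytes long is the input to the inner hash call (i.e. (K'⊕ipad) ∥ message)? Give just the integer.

485

Key is 128 ≤ 128 bytes, zero-padded: |K'| = 128.
Inner input = (K'⊕ipad) ∥ m → 128 + 357 = 485 bytes.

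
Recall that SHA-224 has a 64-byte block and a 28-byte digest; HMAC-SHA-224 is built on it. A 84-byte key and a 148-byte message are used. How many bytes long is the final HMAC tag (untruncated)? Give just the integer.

28

The tag is one SHA-224 digest: 28 bytes.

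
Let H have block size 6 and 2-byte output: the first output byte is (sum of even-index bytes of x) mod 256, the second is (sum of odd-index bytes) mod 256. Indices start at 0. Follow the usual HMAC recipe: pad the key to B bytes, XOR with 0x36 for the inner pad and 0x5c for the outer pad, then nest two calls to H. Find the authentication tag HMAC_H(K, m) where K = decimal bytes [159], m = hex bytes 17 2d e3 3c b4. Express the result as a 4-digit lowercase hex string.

Key decimal bytes [159] = 9f is 1 byte ≤ B = 6; zero-pad to 6 bytes: K' = 9f 00 00 00 00 00.
K' ⊕ ipad = a9 36 36 36 36 36.  K' ⊕ opad = c3 5c 5c 5c 5c 5c.
Inner input = (K'⊕ipad) ∥ m = a9 36 36 36 36 36 ∥ 17 2d e3 3c b4.
Inner hash: even-index sum = 707 mod 256 = 195; odd-index sum = 267 mod 256 = 11 → c3 0b.
Outer input = (K'⊕opad) ∥ inner = c3 5c 5c 5c 5c 5c ∥ c3 0b.
Outer hash (tag): even-index sum = 574 mod 256 = 62; odd-index sum = 287 mod 256 = 31 → 3e 1f.

3e1f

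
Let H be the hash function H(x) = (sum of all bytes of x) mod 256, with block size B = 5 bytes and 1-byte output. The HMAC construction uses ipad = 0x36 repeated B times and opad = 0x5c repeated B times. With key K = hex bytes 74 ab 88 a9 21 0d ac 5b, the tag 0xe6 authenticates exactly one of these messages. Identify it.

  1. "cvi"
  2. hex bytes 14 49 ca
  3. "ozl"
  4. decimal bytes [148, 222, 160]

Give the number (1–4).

Key hex bytes 74 ab 88 a9 21 0d ac 5b is 8 bytes > B = 5, so hash it first: H(key) = 85, then zero-pad to 5 bytes: K' = 85 00 00 00 00.
K' ⊕ ipad = b3 36 36 36 36; K' ⊕ opad = d9 5c 5c 5c 5c.
m1: inner = H(b3 36 36 36 36 63 76 69) = cd; tag = H(d9 5c 5c 5c 5c cd) = 16
m2: inner = H(b3 36 36 36 36 14 49 ca) = b2; tag = H(d9 5c 5c 5c 5c b2) = fb
m3: inner = H(b3 36 36 36 36 6f 7a 6c) = e0; tag = H(d9 5c 5c 5c 5c e0) = 29
m4: inner = H(b3 36 36 36 36 94 de a0) = 9d; tag = H(d9 5c 5c 5c 5c 9d) = e6 ← matches

4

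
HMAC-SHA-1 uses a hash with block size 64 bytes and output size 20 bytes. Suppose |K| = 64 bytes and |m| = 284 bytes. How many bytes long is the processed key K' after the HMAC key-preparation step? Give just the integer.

64

Key is 64 ≤ 64 bytes, zero-padded: |K'| = 64.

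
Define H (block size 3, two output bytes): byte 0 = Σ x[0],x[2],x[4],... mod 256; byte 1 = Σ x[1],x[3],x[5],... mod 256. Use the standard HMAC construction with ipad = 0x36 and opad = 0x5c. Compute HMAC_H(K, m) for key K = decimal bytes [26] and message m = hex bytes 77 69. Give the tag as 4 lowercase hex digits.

Key decimal bytes [26] = 1a is 1 byte ≤ B = 3; zero-pad to 3 bytes: K' = 1a 00 00.
K' ⊕ ipad = 2c 36 36.  K' ⊕ opad = 46 5c 5c.
Inner input = (K'⊕ipad) ∥ m = 2c 36 36 ∥ 77 69.
Inner hash: even-index sum = 203 mod 256 = 203; odd-index sum = 173 mod 256 = 173 → cb ad.
Outer input = (K'⊕opad) ∥ inner = 46 5c 5c ∥ cb ad.
Outer hash (tag): even-index sum = 335 mod 256 = 79; odd-index sum = 295 mod 256 = 39 → 4f 27.

4f27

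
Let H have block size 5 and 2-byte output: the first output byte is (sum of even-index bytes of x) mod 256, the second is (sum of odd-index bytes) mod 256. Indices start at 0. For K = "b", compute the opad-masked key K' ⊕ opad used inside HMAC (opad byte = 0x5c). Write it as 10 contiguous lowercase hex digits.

3e5c5c5c5c

Key "b" = 62 is 1 byte ≤ B = 5; zero-pad to 5 bytes: K' = 62 00 00 00 00.
XOR each byte with 0x5c: 62⊕5c=3e, 00⊕5c=5c, 00⊕5c=5c, 00⊕5c=5c, 00⊕5c=5c.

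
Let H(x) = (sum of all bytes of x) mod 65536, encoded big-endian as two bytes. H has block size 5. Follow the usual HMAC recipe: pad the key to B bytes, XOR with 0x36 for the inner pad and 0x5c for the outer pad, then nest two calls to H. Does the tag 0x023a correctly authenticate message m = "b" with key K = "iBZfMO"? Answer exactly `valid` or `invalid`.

invalid

Key "iBZfMO" = 69 42 5a 66 4d 4f is 6 bytes > B = 5, so hash it first: H(key) = 02 07, then zero-pad to 5 bytes: K' = 02 07 00 00 00.
K' ⊕ ipad = 34 31 36 36 36; K' ⊕ opad = 5e 5b 5c 5c 5c.
Inner hash: sum = 52+49+54+54+54+98 = 361 → 01 69.
Outer hash (recomputed tag): sum = 94+91+92+92+92+1+105 = 567 → 02 37.
Recomputed tag = 0237; claimed = 023a → mismatch.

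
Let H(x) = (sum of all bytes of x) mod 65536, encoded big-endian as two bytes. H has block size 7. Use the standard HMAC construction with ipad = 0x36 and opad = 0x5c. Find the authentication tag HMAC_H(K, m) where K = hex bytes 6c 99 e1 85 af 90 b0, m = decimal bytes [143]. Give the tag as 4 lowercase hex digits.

0621

Key hex bytes 6c 99 e1 85 af 90 b0 is exactly B = 7 bytes: K' = 6c 99 e1 85 af 90 b0.
K' ⊕ ipad = 5a af d7 b3 99 a6 86.  K' ⊕ opad = 30 c5 bd d9 f3 cc ec.
Inner input = (K'⊕ipad) ∥ m = 5a af d7 b3 99 a6 86 ∥ 8f.
Inner hash: sum = 90+175+215+179+153+166+134+143 = 1255 → 04 e7.
Outer input = (K'⊕opad) ∥ inner = 30 c5 bd d9 f3 cc ec ∥ 04 e7.
Outer hash (tag): sum = 48+197+189+217+243+204+236+4+231 = 1569 → 06 21.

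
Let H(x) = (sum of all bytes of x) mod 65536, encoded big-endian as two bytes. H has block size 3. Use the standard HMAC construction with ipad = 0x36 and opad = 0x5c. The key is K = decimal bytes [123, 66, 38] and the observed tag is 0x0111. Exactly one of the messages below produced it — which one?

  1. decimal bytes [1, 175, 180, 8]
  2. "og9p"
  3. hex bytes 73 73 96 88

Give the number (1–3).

2

Key decimal bytes [123, 66, 38] = 7b 42 26 is exactly B = 3 bytes: K' = 7b 42 26.
K' ⊕ ipad = 4d 74 10; K' ⊕ opad = 27 1e 7a.
m1: inner = H(4d 74 10 01 af b4 08) = 02 3d; tag = H(27 1e 7a 02 3d) = 00fe
m2: inner = H(4d 74 10 6f 67 39 70) = 02 50; tag = H(27 1e 7a 02 50) = 0111 ← matches
m3: inner = H(4d 74 10 73 73 96 88) = 02 d5; tag = H(27 1e 7a 02 d5) = 0196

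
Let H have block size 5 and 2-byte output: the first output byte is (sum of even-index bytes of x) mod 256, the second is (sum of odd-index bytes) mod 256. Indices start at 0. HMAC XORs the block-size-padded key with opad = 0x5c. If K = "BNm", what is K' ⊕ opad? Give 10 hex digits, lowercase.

Key "BNm" = 42 4e 6d is 3 bytes ≤ B = 5; zero-pad to 5 bytes: K' = 42 4e 6d 00 00.
XOR each byte with 0x5c: 42⊕5c=1e, 4e⊕5c=12, 6d⊕5c=31, 00⊕5c=5c, 00⊕5c=5c.

1e12315c5c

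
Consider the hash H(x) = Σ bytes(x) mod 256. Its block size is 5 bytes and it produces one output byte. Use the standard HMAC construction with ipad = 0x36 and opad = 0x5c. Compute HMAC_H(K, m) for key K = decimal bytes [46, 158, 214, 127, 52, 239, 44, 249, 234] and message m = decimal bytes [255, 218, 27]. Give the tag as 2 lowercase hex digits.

Key decimal bytes [46, 158, 214, 127, 52, 239, 44, 249, 234] = 2e 9e d6 7f 34 ef 2c f9 ea is 9 bytes > B = 5, so hash it first: H(key) = 53, then zero-pad to 5 bytes: K' = 53 00 00 00 00.
K' ⊕ ipad = 65 36 36 36 36.  K' ⊕ opad = 0f 5c 5c 5c 5c.
Inner input = (K'⊕ipad) ∥ m = 65 36 36 36 36 ∥ ff da 1b.
Inner hash: sum = 101+54+54+54+54+255+218+27 = 817; mod 256 = 49 → 31.
Outer input = (K'⊕opad) ∥ inner = 0f 5c 5c 5c 5c ∥ 31.
Outer hash (tag): sum = 15+92+92+92+92+49 = 432; mod 256 = 176 → b0.

b0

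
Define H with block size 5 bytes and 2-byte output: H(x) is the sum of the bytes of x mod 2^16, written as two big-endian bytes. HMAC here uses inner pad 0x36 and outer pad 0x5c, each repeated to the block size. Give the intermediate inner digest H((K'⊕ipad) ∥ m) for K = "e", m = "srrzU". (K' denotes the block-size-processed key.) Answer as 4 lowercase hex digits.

0351

Key "e" = 65 is 1 byte ≤ B = 5; zero-pad to 5 bytes: K' = 65 00 00 00 00.
K' ⊕ ipad = 53 36 36 36 36.
Inner input = 53 36 36 36 36 ∥ 73 72 72 7a 55.
Inner hash: sum = 83+54+54+54+54+115+114+114+122+85 = 849 → 03 51.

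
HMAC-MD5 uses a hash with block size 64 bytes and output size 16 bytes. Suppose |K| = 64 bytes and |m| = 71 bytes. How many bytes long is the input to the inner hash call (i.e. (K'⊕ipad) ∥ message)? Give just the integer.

Key is 64 ≤ 64 bytes, zero-padded: |K'| = 64.
Inner input = (K'⊕ipad) ∥ m → 64 + 71 = 135 bytes.

135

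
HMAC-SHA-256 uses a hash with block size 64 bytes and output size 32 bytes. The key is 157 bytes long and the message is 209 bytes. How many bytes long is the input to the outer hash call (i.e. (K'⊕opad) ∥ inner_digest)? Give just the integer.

96

Key is 157 > 64 bytes, so it is hashed to 32 bytes then zero-padded to 64: |K'| = 64.
Outer input = (K'⊕opad) ∥ H(inner) → 64 + 32 = 96 bytes.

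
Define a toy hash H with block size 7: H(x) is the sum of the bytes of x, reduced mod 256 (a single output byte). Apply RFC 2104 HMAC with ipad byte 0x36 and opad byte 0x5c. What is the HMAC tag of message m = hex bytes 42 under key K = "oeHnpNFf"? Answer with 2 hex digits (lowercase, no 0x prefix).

Key "oeHnpNFf" = 6f 65 48 6e 70 4e 46 66 is 8 bytes > B = 7, so hash it first: H(key) = f4, then zero-pad to 7 bytes: K' = f4 00 00 00 00 00 00.
K' ⊕ ipad = c2 36 36 36 36 36 36.  K' ⊕ opad = a8 5c 5c 5c 5c 5c 5c.
Inner input = (K'⊕ipad) ∥ m = c2 36 36 36 36 36 36 ∥ 42.
Inner hash: sum = 194+54+54+54+54+54+54+66 = 584; mod 256 = 72 → 48.
Outer input = (K'⊕opad) ∥ inner = a8 5c 5c 5c 5c 5c 5c ∥ 48.
Outer hash (tag): sum = 168+92+92+92+92+92+92+72 = 792; mod 256 = 24 → 18.

18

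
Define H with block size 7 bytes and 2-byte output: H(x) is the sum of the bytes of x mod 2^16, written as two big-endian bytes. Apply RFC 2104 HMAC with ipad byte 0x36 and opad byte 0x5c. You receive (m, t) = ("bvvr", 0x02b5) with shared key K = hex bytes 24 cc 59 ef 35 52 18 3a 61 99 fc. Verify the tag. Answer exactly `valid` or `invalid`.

Key hex bytes 24 cc 59 ef 35 52 18 3a 61 99 fc is 11 bytes > B = 7, so hash it first: H(key) = 05 07, then zero-pad to 7 bytes: K' = 05 07 00 00 00 00 00.
K' ⊕ ipad = 33 31 36 36 36 36 36; K' ⊕ opad = 59 5b 5c 5c 5c 5c 5c.
Inner hash: sum = 51+49+54+54+54+54+54+98+118+118+114 = 818 → 03 32.
Outer hash (recomputed tag): sum = 89+91+92+92+92+92+92+3+50 = 693 → 02 b5.
Recomputed tag = 02b5; claimed = 02b5 → match.

valid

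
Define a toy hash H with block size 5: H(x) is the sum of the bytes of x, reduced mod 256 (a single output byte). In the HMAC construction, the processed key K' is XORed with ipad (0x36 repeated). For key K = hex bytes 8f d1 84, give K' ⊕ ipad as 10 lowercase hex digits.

b9e7b23636

Key hex bytes 8f d1 84 is 3 bytes ≤ B = 5; zero-pad to 5 bytes: K' = 8f d1 84 00 00.
XOR each byte with 0x36: 8f⊕36=b9, d1⊕36=e7, 84⊕36=b2, 00⊕36=36, 00⊕36=36.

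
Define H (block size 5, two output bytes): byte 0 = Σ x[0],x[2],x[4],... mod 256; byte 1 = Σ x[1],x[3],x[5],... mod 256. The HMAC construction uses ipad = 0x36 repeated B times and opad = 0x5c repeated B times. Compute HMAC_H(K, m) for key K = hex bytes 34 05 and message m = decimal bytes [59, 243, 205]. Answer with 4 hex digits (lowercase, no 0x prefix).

Key hex bytes 34 05 is 2 bytes ≤ B = 5; zero-pad to 5 bytes: K' = 34 05 00 00 00.
K' ⊕ ipad = 02 33 36 36 36.  K' ⊕ opad = 68 59 5c 5c 5c.
Inner input = (K'⊕ipad) ∥ m = 02 33 36 36 36 ∥ 3b f3 cd.
Inner hash: even-index sum = 353 mod 256 = 97; odd-index sum = 369 mod 256 = 113 → 61 71.
Outer input = (K'⊕opad) ∥ inner = 68 59 5c 5c 5c ∥ 61 71.
Outer hash (tag): even-index sum = 401 mod 256 = 145; odd-index sum = 278 mod 256 = 22 → 91 16.

9116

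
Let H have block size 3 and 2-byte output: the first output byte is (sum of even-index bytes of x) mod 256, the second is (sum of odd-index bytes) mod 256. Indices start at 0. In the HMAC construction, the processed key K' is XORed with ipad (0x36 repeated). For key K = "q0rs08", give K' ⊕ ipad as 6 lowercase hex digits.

25ed36

Key "q0rs08" = 71 30 72 73 30 38 is 6 bytes > B = 3, so hash it first: H(key) = 13 db, then zero-pad to 3 bytes: K' = 13 db 00.
XOR each byte with 0x36: 13⊕36=25, db⊕36=ed, 00⊕36=36.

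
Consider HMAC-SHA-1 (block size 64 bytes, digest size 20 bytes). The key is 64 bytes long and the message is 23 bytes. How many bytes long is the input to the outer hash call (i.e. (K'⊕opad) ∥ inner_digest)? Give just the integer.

Key is 64 ≤ 64 bytes, zero-padded: |K'| = 64.
Outer input = (K'⊕opad) ∥ H(inner) → 64 + 20 = 84 bytes.

84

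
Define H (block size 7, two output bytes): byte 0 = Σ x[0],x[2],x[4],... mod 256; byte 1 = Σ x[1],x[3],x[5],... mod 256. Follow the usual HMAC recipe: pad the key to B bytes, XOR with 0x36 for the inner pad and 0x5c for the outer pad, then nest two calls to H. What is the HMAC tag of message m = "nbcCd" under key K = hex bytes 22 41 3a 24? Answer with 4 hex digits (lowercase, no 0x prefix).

9022

Key hex bytes 22 41 3a 24 is 4 bytes ≤ B = 7; zero-pad to 7 bytes: K' = 22 41 3a 24 00 00 00.
K' ⊕ ipad = 14 77 0c 12 36 36 36.  K' ⊕ opad = 7e 1d 66 78 5c 5c 5c.
Inner input = (K'⊕ipad) ∥ m = 14 77 0c 12 36 36 36 ∥ 6e 62 63 43 64.
Inner hash: even-index sum = 305 mod 256 = 49; odd-index sum = 500 mod 256 = 244 → 31 f4.
Outer input = (K'⊕opad) ∥ inner = 7e 1d 66 78 5c 5c 5c ∥ 31 f4.
Outer hash (tag): even-index sum = 656 mod 256 = 144; odd-index sum = 290 mod 256 = 34 → 90 22.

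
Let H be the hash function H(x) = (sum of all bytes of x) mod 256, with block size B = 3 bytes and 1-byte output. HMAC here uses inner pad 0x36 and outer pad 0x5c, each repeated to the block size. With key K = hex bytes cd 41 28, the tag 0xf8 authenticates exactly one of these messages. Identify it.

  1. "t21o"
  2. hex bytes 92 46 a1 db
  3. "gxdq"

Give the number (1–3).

Key hex bytes cd 41 28 is exactly B = 3 bytes: K' = cd 41 28.
K' ⊕ ipad = fb 77 1e; K' ⊕ opad = 91 1d 74.
m1: inner = H(fb 77 1e 74 32 31 6f) = d6; tag = H(91 1d 74 d6) = f8 ← matches
m2: inner = H(fb 77 1e 92 46 a1 db) = e4; tag = H(91 1d 74 e4) = 06
m3: inner = H(fb 77 1e 67 78 64 71) = 44; tag = H(91 1d 74 44) = 66

1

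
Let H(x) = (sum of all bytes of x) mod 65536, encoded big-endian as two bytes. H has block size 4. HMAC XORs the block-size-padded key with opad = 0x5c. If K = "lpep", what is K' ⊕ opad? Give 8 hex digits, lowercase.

Key "lpep" = 6c 70 65 70 is exactly B = 4 bytes: K' = 6c 70 65 70.
XOR each byte with 0x5c: 6c⊕5c=30, 70⊕5c=2c, 65⊕5c=39, 70⊕5c=2c.

302c392c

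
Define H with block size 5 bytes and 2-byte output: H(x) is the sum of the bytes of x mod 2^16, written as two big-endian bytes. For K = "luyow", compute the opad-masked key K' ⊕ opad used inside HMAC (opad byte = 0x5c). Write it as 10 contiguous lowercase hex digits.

Key "luyow" = 6c 75 79 6f 77 is exactly B = 5 bytes: K' = 6c 75 79 6f 77.
XOR each byte with 0x5c: 6c⊕5c=30, 75⊕5c=29, 79⊕5c=25, 6f⊕5c=33, 77⊕5c=2b.

302925332b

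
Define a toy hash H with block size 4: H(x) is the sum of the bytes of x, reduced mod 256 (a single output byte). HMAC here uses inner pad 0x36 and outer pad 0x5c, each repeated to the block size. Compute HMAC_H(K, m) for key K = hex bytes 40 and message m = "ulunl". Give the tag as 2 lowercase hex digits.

78

Key hex bytes 40 is 1 byte ≤ B = 4; zero-pad to 4 bytes: K' = 40 00 00 00.
K' ⊕ ipad = 76 36 36 36.  K' ⊕ opad = 1c 5c 5c 5c.
Inner input = (K'⊕ipad) ∥ m = 76 36 36 36 ∥ 75 6c 75 6e 6c.
Inner hash: sum = 118+54+54+54+117+108+117+110+108 = 840; mod 256 = 72 → 48.
Outer input = (K'⊕opad) ∥ inner = 1c 5c 5c 5c ∥ 48.
Outer hash (tag): sum = 28+92+92+92+72 = 376; mod 256 = 120 → 78.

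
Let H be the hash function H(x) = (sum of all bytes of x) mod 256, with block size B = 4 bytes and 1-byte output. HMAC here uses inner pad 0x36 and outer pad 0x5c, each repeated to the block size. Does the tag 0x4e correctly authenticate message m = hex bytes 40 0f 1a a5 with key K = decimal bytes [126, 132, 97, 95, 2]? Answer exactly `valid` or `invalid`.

valid

Key decimal bytes [126, 132, 97, 95, 2] = 7e 84 61 5f 02 is 5 bytes > B = 4, so hash it first: H(key) = c4, then zero-pad to 4 bytes: K' = c4 00 00 00.
K' ⊕ ipad = f2 36 36 36; K' ⊕ opad = 98 5c 5c 5c.
Inner hash: sum = 242+54+54+54+64+15+26+165 = 674; mod 256 = 162 → a2.
Outer hash (recomputed tag): sum = 152+92+92+92+162 = 590; mod 256 = 78 → 4e.
Recomputed tag = 4e; claimed = 4e → match.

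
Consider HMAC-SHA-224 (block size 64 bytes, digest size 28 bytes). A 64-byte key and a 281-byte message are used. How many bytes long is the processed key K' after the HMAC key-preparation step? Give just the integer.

64

Key is 64 ≤ 64 bytes, zero-padded: |K'| = 64.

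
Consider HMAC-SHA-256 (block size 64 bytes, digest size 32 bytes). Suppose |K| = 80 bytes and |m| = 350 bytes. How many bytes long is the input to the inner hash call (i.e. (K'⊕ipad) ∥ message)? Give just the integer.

414

Key is 80 > 64 bytes, so it is hashed to 32 bytes then zero-padded to 64: |K'| = 64.
Inner input = (K'⊕ipad) ∥ m → 64 + 350 = 414 bytes.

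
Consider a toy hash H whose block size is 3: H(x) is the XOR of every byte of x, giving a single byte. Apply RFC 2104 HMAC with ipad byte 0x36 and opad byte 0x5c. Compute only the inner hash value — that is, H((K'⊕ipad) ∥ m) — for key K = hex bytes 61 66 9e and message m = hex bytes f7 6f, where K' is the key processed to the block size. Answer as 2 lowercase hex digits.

Key hex bytes 61 66 9e is exactly B = 3 bytes: K' = 61 66 9e.
K' ⊕ ipad = 57 50 a8.
Inner input = 57 50 a8 ∥ f7 6f.
Inner hash: XOR 57⊕50⊕a8⊕f7⊕6f = 37.

37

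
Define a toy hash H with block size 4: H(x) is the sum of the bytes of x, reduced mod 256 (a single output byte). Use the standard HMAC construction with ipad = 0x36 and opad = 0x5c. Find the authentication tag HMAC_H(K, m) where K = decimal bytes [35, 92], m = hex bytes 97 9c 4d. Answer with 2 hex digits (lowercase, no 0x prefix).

a2

Key decimal bytes [35, 92] = 23 5c is 2 bytes ≤ B = 4; zero-pad to 4 bytes: K' = 23 5c 00 00.
K' ⊕ ipad = 15 6a 36 36.  K' ⊕ opad = 7f 00 5c 5c.
Inner input = (K'⊕ipad) ∥ m = 15 6a 36 36 ∥ 97 9c 4d.
Inner hash: sum = 21+106+54+54+151+156+77 = 619; mod 256 = 107 → 6b.
Outer input = (K'⊕opad) ∥ inner = 7f 00 5c 5c ∥ 6b.
Outer hash (tag): sum = 127+0+92+92+107 = 418; mod 256 = 162 → a2.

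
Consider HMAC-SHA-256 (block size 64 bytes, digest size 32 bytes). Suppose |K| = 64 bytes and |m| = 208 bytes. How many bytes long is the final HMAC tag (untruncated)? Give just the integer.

32

The tag is one SHA-256 digest: 32 bytes.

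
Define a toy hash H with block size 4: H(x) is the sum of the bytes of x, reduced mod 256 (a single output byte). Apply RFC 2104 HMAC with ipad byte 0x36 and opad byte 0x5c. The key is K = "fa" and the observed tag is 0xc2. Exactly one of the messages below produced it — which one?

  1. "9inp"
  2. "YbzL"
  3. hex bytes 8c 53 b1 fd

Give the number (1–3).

Key "fa" = 66 61 is 2 bytes ≤ B = 4; zero-pad to 4 bytes: K' = 66 61 00 00.
K' ⊕ ipad = 50 57 36 36; K' ⊕ opad = 3a 3d 5c 5c.
m1: inner = H(50 57 36 36 39 69 6e 70) = 93; tag = H(3a 3d 5c 5c 93) = c2 ← matches
m2: inner = H(50 57 36 36 59 62 7a 4c) = 94; tag = H(3a 3d 5c 5c 94) = c3
m3: inner = H(50 57 36 36 8c 53 b1 fd) = a0; tag = H(3a 3d 5c 5c a0) = cf

1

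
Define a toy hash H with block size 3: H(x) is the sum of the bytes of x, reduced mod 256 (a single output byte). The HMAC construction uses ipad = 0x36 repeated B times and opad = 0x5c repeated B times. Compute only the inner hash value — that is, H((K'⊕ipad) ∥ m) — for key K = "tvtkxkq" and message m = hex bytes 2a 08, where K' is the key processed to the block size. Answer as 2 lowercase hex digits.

c9

Key "tvtkxkq" = 74 76 74 6b 78 6b 71 is 7 bytes > B = 3, so hash it first: H(key) = 1d, then zero-pad to 3 bytes: K' = 1d 00 00.
K' ⊕ ipad = 2b 36 36.
Inner input = 2b 36 36 ∥ 2a 08.
Inner hash: sum = 43+54+54+42+8 = 201 → c9.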